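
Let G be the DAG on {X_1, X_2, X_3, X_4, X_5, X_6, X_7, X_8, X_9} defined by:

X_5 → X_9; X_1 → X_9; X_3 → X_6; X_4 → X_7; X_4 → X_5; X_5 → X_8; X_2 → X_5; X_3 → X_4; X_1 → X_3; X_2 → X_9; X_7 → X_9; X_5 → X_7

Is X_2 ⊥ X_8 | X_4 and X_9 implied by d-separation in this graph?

No — X_2 and X_8 are not d-separated given {X_4, X_9}.

We examine all 6 paths between X_2 and X_8:
Path 1: X_2 → X_5 → X_8
  X_5 is a chain and X_5 is not conditioned on — no node blocks this path, so it is active.
Path 2: X_2 → X_9 ← X_5 → X_8
  X_9 is a collider and X_9 is conditioned on, which opens it; X_5 is a fork and X_5 is not conditioned on — no node blocks this path, so it is active.
Path 3: X_2 → X_9 ← X_7 ← X_5 → X_8
  X_9 is a collider and X_9 is conditioned on, which opens it; X_7 is a chain and X_7 is not conditioned on; X_5 is a fork and X_5 is not conditioned on — no node blocks this path, so it is active.
Path 4: X_2 → X_9 ← X_7 ← X_4 → X_5 → X_8
  X_4 is a fork here and X_4 is conditioned on, so the path is blocked at X_4.
Path 5: X_2 → X_9 ← X_1 → X_3 → X_4 → X_5 → X_8
  X_4 is a chain here and X_4 is conditioned on, so the path is blocked at X_4.
Path 6: X_2 → X_9 ← X_1 → X_3 → X_4 → X_7 ← X_5 → X_8
  X_4 is a chain here and X_4 is conditioned on, so the path is blocked at X_4.
Since the path X_2 → X_5 → X_8 is active, X_2 and X_8 are not d-separated given {X_4, X_9}.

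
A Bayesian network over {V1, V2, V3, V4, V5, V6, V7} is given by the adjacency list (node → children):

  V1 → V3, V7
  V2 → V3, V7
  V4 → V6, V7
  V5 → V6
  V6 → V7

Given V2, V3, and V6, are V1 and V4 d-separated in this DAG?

Enumerating the 4 paths from V1 to V4 and testing each for blocking by {V2, V3, V6}:
  1. V1 → V7 ← V4 — V7:collider[blocks] ⇒ blocked
  2. V1 → V7 ← V6 ← V4 — V7:collider[blocks]; V6:chain[blocks] ⇒ blocked
  3. V1 → V3 ← V2 → V7 ← V4 — V3:collider[open]; V2:fork[blocks]; V7:collider[blocks] ⇒ blocked
  4. V1 → V3 ← V2 → V7 ← V6 ← V4 — V3:collider[open]; V2:fork[blocks]; V7:collider[blocks]; V6:chain[blocks] ⇒ blocked
Every path is blocked, so V1 and V4 are d-separated given {V2, V3, V6}.

Yes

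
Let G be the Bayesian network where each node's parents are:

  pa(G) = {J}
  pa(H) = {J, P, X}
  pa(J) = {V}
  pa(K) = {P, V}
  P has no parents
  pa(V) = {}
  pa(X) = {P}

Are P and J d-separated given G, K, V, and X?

Yes

3 paths connect P and J; each must be blocked for d-separation to hold:
Path 1: P → X → H ← J
  X is a chain here and X is conditioned on, so the path is blocked at X.
Path 2: P → H ← J
  H is a collider here and neither H nor any of its descendants is conditioned on, so the collider stays closed — the path is blocked at H.
Path 3: P → K ← V → J
  V is a fork here and V is conditioned on, so the path is blocked at V.
Since every path is blocked, d-separation holds.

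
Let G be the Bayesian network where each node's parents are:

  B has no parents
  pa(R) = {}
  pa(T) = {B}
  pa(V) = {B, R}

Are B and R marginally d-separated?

The only undirected path from B to R is:
Path 1: B → V ← R
  V is a collider here and neither V nor any of its descendants is conditioned on, so the collider stays closed — the path is blocked at V.
Since every path is blocked, d-separation holds.

Yes — B and R are d-separated given ∅.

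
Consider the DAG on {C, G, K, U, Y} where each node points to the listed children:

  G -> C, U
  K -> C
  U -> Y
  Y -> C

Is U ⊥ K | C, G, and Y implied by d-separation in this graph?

We examine all 2 paths between U and K:
  1. U ← G → C ← K — G:fork[blocks]; C:collider[open] ⇒ blocked
  2. U → Y → C ← K — Y:chain[blocks]; C:collider[open] ⇒ blocked
Since every path is blocked, d-separation holds.

Yes — U and K are d-separated given {C, G, Y}.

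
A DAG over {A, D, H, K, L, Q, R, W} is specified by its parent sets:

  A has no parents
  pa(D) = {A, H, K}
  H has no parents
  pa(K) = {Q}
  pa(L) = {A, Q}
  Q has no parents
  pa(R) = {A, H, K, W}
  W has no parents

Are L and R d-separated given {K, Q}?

No

6 paths connect L and R; each must be blocked for d-separation to hold:
  1. L ← Q → K → R — Q:fork[blocks]; K:chain[blocks] ⇒ blocked
  2. L ← Q → K → D ← H → R — Q:fork[blocks]; K:chain[blocks]; D:collider[blocks]; H:fork[open] ⇒ blocked
  3. L ← Q → K → D ← A → R — Q:fork[blocks]; K:chain[blocks]; D:collider[blocks]; A:fork[open] ⇒ blocked
  4. L ← A → R — A:fork[open] ⇒ active
  5. L ← A → D ← H → R — A:fork[open]; D:collider[blocks]; H:fork[open] ⇒ blocked
  6. L ← A → D ← K → R — A:fork[open]; D:collider[blocks]; K:fork[blocks] ⇒ blocked
Because an active path exists, L and R are not d-separated.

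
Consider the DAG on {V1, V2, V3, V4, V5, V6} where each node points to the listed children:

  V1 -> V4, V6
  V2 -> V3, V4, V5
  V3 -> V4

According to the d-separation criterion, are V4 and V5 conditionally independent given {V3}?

We examine all 2 paths between V4 and V5:
Path 1: V4 ← V2 → V5
  V2 is a fork and V2 is not conditioned on — no node blocks this path, so it is active.
Path 2: V4 ← V3 ← V2 → V5
  V3 is a chain here and V3 is conditioned on, so the path is blocked at V3.
Since the path V4 ← V2 → V5 is active, V4 and V5 are not d-separated given {V3}.

No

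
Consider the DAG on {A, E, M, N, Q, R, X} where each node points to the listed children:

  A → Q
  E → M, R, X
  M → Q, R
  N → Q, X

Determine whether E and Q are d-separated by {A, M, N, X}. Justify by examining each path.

Yes

3 paths connect E and Q; each must be blocked for d-separation to hold:
Path 1: E → R ← M → Q
  R is a collider here and neither R nor any of its descendants is conditioned on, so the collider stays closed — the path is blocked at R.
Path 2: E → M → Q
  M is a chain here and M is conditioned on, so the path is blocked at M.
Path 3: E → X ← N → Q
  N is a fork here and N is conditioned on, so the path is blocked at N.
Since every path is blocked, d-separation holds.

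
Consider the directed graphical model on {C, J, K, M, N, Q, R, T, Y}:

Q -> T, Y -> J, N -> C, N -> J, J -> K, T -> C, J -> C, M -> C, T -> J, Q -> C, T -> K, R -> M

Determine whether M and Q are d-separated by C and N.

6 paths connect M and Q; each must be blocked for d-separation to hold:
Path 1: M → C ← Q
  C is a collider and C is conditioned on, which opens it — no node blocks this path, so it is active.
Path 2: M → C ← J → K ← T ← Q
  K is a collider here and neither K nor any of its descendants is conditioned on, so the collider stays closed — the path is blocked at K.
Path 3: M → C ← J ← T ← Q
  C is a collider and C is conditioned on, which opens it; J is a chain and J is not conditioned on; T is a chain and T is not conditioned on — no node blocks this path, so it is active.
Path 4: M → C ← T ← Q
  C is a collider and C is conditioned on, which opens it; T is a chain and T is not conditioned on — no node blocks this path, so it is active.
Path 5: M → C ← N → J → K ← T ← Q
  N is a fork here and N is conditioned on, so the path is blocked at N.
Path 6: M → C ← N → J ← T ← Q
  N is a fork here and N is conditioned on, so the path is blocked at N.
Since the path M → C ← Q is active, M and Q are not d-separated given {C, N}.

No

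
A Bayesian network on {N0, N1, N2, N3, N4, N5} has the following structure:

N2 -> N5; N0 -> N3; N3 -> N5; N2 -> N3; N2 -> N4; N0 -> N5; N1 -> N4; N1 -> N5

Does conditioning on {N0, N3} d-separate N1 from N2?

4 paths connect N1 and N2; each must be blocked for d-separation to hold:
Path 1: N1 → N4 ← N2
  N4 is a collider here and neither N4 nor any of its descendants is conditioned on, so the collider stays closed — the path is blocked at N4.
Path 2: N1 → N5 ← N0 → N3 ← N2
  N5 is a collider here and neither N5 nor any of its descendants is conditioned on, so the collider stays closed — the path is blocked at N5.
Path 3: N1 → N5 ← N3 ← N2
  N5 is a collider here and neither N5 nor any of its descendants is conditioned on, so the collider stays closed — the path is blocked at N5.
Path 4: N1 → N5 ← N2
  N5 is a collider here and neither N5 nor any of its descendants is conditioned on, so the collider stays closed — the path is blocked at N5.
All paths are blocked; N1 ⊥ N2 | {N0, N3} holds.

Yes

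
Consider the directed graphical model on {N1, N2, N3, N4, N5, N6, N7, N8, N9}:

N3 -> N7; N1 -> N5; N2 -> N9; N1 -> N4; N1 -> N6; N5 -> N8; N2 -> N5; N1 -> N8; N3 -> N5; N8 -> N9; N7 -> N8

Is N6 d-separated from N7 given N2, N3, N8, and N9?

6 paths connect N6 and N7; each must be blocked for d-separation to hold:
  1. N6 ← N1 → N8 → N9 ← N2 → N5 ← N3 → N7 — N1:fork[open]; N8:chain[blocks]; N9:collider[open]; N2:fork[blocks]; N5:collider[open]; N3:fork[blocks] ⇒ blocked
  2. N6 ← N1 → N8 ← N7 — N1:fork[open]; N8:collider[open] ⇒ active
  3. N6 ← N1 → N8 ← N5 ← N3 → N7 — N1:fork[open]; N8:collider[open]; N5:chain[open]; N3:fork[blocks] ⇒ blocked
  4. N6 ← N1 → N5 → N8 ← N7 — N1:fork[open]; N5:chain[open]; N8:collider[open] ⇒ active
  5. N6 ← N1 → N5 ← N3 → N7 — N1:fork[open]; N5:collider[open]; N3:fork[blocks] ⇒ blocked
  6. N6 ← N1 → N5 ← N2 → N9 ← N8 ← N7 — N1:fork[open]; N5:collider[open]; N2:fork[blocks]; N9:collider[open]; N8:chain[blocks] ⇒ blocked
At least one path is unblocked, so d-separation fails.

No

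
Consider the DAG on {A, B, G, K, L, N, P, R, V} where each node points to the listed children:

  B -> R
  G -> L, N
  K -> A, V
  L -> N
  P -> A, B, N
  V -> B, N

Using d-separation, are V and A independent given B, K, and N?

No — V and A are not d-separated given {B, K, N}.

3 paths connect V and A; each must be blocked for d-separation to hold:
Path 1: V → N ← P → A
  N is a collider and N is conditioned on, which opens it; P is a fork and P is not conditioned on — no node blocks this path, so it is active.
Path 2: V → B ← P → A
  B is a collider and B is conditioned on, which opens it; P is a fork and P is not conditioned on — no node blocks this path, so it is active.
Path 3: V ← K → A
  K is a fork here and K is conditioned on, so the path is blocked at K.
At least one path is unblocked, so d-separation fails.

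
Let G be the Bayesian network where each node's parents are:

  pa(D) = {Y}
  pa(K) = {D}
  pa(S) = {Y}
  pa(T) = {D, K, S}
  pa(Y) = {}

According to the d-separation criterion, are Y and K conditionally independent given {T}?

No

We examine all 4 paths between Y and K:
Path 1: Y → S → T ← D → K
  S is a chain and S is not conditioned on; T is a collider and T is conditioned on, which opens it; D is a fork and D is not conditioned on — no node blocks this path, so it is active.
Path 2: Y → S → T ← K
  S is a chain and S is not conditioned on; T is a collider and T is conditioned on, which opens it — no node blocks this path, so it is active.
Path 3: Y → D → K
  D is a chain and D is not conditioned on — no node blocks this path, so it is active.
Path 4: Y → D → T ← K
  D is a chain and D is not conditioned on; T is a collider and T is conditioned on, which opens it — no node blocks this path, so it is active.
Since the path Y → S → T ← D → K is active, Y and K are not d-separated given {T}.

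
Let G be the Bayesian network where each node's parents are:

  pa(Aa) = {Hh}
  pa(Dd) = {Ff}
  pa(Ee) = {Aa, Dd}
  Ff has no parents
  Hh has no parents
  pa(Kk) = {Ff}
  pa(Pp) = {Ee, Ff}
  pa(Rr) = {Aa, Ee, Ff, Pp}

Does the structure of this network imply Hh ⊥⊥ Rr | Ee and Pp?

No

There are 6 undirected paths between Hh and Rr; checking each against the conditioning set {Ee, Pp}:
  1. Hh → Aa → Rr — Aa:chain[open] ⇒ active
  2. Hh → Aa → Ee → Pp → Rr — Aa:chain[open]; Ee:chain[blocks]; Pp:chain[blocks] ⇒ blocked
  3. Hh → Aa → Ee → Pp ← Ff → Rr — Aa:chain[open]; Ee:chain[blocks]; Pp:collider[open]; Ff:fork[open] ⇒ blocked
  4. Hh → Aa → Ee → Rr — Aa:chain[open]; Ee:chain[blocks] ⇒ blocked
  5. Hh → Aa → Ee ← Dd ← Ff → Pp → Rr — Aa:chain[open]; Ee:collider[open]; Dd:chain[open]; Ff:fork[open]; Pp:chain[blocks] ⇒ blocked
  6. Hh → Aa → Ee ← Dd ← Ff → Rr — Aa:chain[open]; Ee:collider[open]; Dd:chain[open]; Ff:fork[open] ⇒ active
Because an active path exists, Hh and Rr are not d-separated.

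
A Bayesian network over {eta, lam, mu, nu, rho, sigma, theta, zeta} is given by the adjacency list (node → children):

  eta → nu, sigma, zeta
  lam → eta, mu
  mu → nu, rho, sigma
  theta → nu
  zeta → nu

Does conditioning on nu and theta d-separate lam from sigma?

No

There are 6 undirected paths between lam and sigma; checking each against the conditioning set {nu, theta}:
Path 1: lam → mu → sigma
  mu is a chain and mu is not conditioned on — no node blocks this path, so it is active.
Path 2: lam → mu → nu ← zeta ← eta → sigma
  mu is a chain and mu is not conditioned on; nu is a collider and nu is conditioned on, which opens it; zeta is a chain and zeta is not conditioned on; eta is a fork and eta is not conditioned on — no node blocks this path, so it is active.
Path 3: lam → mu → nu ← eta → sigma
  mu is a chain and mu is not conditioned on; nu is a collider and nu is conditioned on, which opens it; eta is a fork and eta is not conditioned on — no node blocks this path, so it is active.
Path 4: lam → eta → zeta → nu ← mu → sigma
  eta is a chain and eta is not conditioned on; zeta is a chain and zeta is not conditioned on; nu is a collider and nu is conditioned on, which opens it; mu is a fork and mu is not conditioned on — no node blocks this path, so it is active.
Path 5: lam → eta → sigma
  eta is a chain and eta is not conditioned on — no node blocks this path, so it is active.
Path 6: lam → eta → nu ← mu → sigma
  eta is a chain and eta is not conditioned on; nu is a collider and nu is conditioned on, which opens it; mu is a fork and mu is not conditioned on — no node blocks this path, so it is active.
Since the path lam → mu → sigma is active, lam and sigma are not d-separated given {nu, theta}.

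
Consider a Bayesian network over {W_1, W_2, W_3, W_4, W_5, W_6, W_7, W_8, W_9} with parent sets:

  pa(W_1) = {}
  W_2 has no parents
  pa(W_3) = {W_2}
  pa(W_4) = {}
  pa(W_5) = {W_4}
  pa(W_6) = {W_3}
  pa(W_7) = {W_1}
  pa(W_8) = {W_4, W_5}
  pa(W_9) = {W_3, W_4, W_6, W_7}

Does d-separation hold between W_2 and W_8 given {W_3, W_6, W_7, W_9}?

There are 4 undirected paths between W_2 and W_8; checking each against the conditioning set {W_3, W_6, W_7, W_9}:
  1. W_2 → W_3 → W_6 → W_9 ← W_4 → W_8 — W_3:chain[blocks]; W_6:chain[blocks]; W_9:collider[open]; W_4:fork[open] ⇒ blocked
  2. W_2 → W_3 → W_6 → W_9 ← W_4 → W_5 → W_8 — W_3:chain[blocks]; W_6:chain[blocks]; W_9:collider[open]; W_4:fork[open]; W_5:chain[open] ⇒ blocked
  3. W_2 → W_3 → W_9 ← W_4 → W_8 — W_3:chain[blocks]; W_9:collider[open]; W_4:fork[open] ⇒ blocked
  4. W_2 → W_3 → W_9 ← W_4 → W_5 → W_8 — W_3:chain[blocks]; W_9:collider[open]; W_4:fork[open]; W_5:chain[open] ⇒ blocked
All paths are blocked; W_2 ⊥ W_8 | {W_3, W_6, W_7, W_9} holds.

Yes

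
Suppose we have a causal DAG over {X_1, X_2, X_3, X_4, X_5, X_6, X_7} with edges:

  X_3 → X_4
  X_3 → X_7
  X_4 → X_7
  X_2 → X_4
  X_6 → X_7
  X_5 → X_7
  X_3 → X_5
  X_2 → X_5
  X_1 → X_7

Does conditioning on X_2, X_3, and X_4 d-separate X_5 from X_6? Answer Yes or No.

5 paths connect X_5 and X_6; each must be blocked for d-separation to hold:
Path 1: X_5 → X_7 ← X_6
  X_7 is a collider here and neither X_7 nor any of its descendants is conditioned on, so the collider stays closed — the path is blocked at X_7.
Path 2: X_5 ← X_2 → X_4 → X_7 ← X_6
  X_2 is a fork here and X_2 is conditioned on, so the path is blocked at X_2.
Path 3: X_5 ← X_2 → X_4 ← X_3 → X_7 ← X_6
  X_2 is a fork here and X_2 is conditioned on, so the path is blocked at X_2.
Path 4: X_5 ← X_3 → X_7 ← X_6
  X_3 is a fork here and X_3 is conditioned on, so the path is blocked at X_3.
Path 5: X_5 ← X_3 → X_4 → X_7 ← X_6
  X_3 is a fork here and X_3 is conditioned on, so the path is blocked at X_3.
All paths are blocked; X_5 ⊥ X_6 | {X_2, X_3, X_4} holds.

Yes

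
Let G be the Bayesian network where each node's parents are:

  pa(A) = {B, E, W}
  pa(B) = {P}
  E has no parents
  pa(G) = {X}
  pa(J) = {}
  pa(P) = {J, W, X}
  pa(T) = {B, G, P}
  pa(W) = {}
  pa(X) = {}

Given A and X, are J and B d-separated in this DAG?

No

Enumerating the 4 paths from J to B and testing each for blocking by {A, X}:
  1. J → P ← X → G → T ← B — P:collider[open]; X:fork[blocks]; G:chain[open]; T:collider[blocks] ⇒ blocked
  2. J → P → B — P:chain[open] ⇒ active
  3. J → P ← W → A ← B — P:collider[open]; W:fork[open]; A:collider[open] ⇒ active
  4. J → P → T ← B — P:chain[open]; T:collider[blocks] ⇒ blocked
Since the path J → P → B is active, J and B are not d-separated given {A, X}.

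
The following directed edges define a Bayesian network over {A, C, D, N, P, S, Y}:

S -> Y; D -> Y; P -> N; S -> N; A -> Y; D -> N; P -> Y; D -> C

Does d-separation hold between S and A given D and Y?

There are 3 undirected paths between S and A; checking each against the conditioning set {D, Y}:
  1. S → Y ← A — Y:collider[open] ⇒ active
  2. S → N ← P → Y ← A — N:collider[blocks]; P:fork[open]; Y:collider[open] ⇒ blocked
  3. S → N ← D → Y ← A — N:collider[blocks]; D:fork[blocks]; Y:collider[open] ⇒ blocked
Because an active path exists, S and A are not d-separated.

No — S and A are not d-separated given {D, Y}.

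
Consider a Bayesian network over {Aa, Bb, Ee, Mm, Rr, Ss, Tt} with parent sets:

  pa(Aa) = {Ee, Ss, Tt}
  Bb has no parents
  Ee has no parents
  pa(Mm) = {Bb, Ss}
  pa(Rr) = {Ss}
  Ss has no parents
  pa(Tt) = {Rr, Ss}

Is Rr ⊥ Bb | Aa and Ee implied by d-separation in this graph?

We examine all 3 paths between Rr and Bb:
Path 1: Rr → Tt → Aa ← Ss → Mm ← Bb
  Mm is a collider here and neither Mm nor any of its descendants is conditioned on, so the collider stays closed — the path is blocked at Mm.
Path 2: Rr → Tt ← Ss → Mm ← Bb
  Mm is a collider here and neither Mm nor any of its descendants is conditioned on, so the collider stays closed — the path is blocked at Mm.
Path 3: Rr ← Ss → Mm ← Bb
  Mm is a collider here and neither Mm nor any of its descendants is conditioned on, so the collider stays closed — the path is blocked at Mm.
Every path is blocked, so Rr and Bb are d-separated given {Aa, Ee}.

Yes — Rr and Bb are d-separated given {Aa, Ee}.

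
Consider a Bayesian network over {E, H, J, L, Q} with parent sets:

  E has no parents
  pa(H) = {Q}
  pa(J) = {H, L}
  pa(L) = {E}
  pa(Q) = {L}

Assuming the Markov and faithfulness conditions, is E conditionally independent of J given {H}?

Enumerating the 2 paths from E to J and testing each for blocking by {H}:
Path 1: E → L → J
  L is a chain and L is not conditioned on — no node blocks this path, so it is active.
Path 2: E → L → Q → H → J
  H is a chain here and H is conditioned on, so the path is blocked at H.
Because an active path exists, E and J are not d-separated.

No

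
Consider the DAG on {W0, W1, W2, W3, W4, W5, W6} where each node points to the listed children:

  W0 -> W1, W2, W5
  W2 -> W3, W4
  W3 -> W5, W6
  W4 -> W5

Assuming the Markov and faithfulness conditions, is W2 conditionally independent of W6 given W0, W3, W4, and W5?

Yes

There are 3 undirected paths between W2 and W6; checking each against the conditioning set {W0, W3, W4, W5}:
  1. W2 → W4 → W5 ← W3 → W6 — W4:chain[blocks]; W5:collider[open]; W3:fork[blocks] ⇒ blocked
  2. W2 ← W0 → W5 ← W3 → W6 — W0:fork[blocks]; W5:collider[open]; W3:fork[blocks] ⇒ blocked
  3. W2 → W3 → W6 — W3:chain[blocks] ⇒ blocked
Every path is blocked, so W2 and W6 are d-separated given {W0, W3, W4, W5}.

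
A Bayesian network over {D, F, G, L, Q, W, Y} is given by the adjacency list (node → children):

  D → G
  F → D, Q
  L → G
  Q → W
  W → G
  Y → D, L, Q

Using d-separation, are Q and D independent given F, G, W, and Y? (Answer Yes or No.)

We examine all 5 paths between Q and D:
Path 1: Q ← Y → L → G ← D
  Y is a fork here and Y is conditioned on, so the path is blocked at Y.
Path 2: Q ← Y → D
  Y is a fork here and Y is conditioned on, so the path is blocked at Y.
Path 3: Q ← F → D
  F is a fork here and F is conditioned on, so the path is blocked at F.
Path 4: Q → W → G ← L ← Y → D
  W is a chain here and W is conditioned on, so the path is blocked at W.
Path 5: Q → W → G ← D
  W is a chain here and W is conditioned on, so the path is blocked at W.
Every path is blocked, so Q and D are d-separated given {F, G, W, Y}.

Yes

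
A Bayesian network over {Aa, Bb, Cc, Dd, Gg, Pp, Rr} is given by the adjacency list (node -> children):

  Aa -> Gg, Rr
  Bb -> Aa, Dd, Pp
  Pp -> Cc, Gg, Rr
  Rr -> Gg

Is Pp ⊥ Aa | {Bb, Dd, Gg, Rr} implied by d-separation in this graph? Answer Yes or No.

No

Enumerating the 5 paths from Pp to Aa and testing each for blocking by {Bb, Dd, Gg, Rr}:
Path 1: Pp → Gg ← Rr ← Aa
  Rr is a chain here and Rr is conditioned on, so the path is blocked at Rr.
Path 2: Pp → Gg ← Aa
  Gg is a collider and Gg is conditioned on, which opens it — no node blocks this path, so it is active.
Path 3: Pp ← Bb → Aa
  Bb is a fork here and Bb is conditioned on, so the path is blocked at Bb.
Path 4: Pp → Rr → Gg ← Aa
  Rr is a chain here and Rr is conditioned on, so the path is blocked at Rr.
Path 5: Pp → Rr ← Aa
  Rr is a collider and Rr is conditioned on, which opens it — no node blocks this path, so it is active.
Since the path Pp → Gg ← Aa is active, Pp and Aa are not d-separated given {Bb, Dd, Gg, Rr}.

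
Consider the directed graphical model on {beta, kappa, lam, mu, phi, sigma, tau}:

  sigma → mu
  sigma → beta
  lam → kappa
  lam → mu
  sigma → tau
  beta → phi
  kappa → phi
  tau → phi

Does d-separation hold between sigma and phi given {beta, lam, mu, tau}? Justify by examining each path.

3 paths connect sigma and phi; each must be blocked for d-separation to hold:
Path 1: sigma → tau → phi
  tau is a chain here and tau is conditioned on, so the path is blocked at tau.
Path 2: sigma → beta → phi
  beta is a chain here and beta is conditioned on, so the path is blocked at beta.
Path 3: sigma → mu ← lam → kappa → phi
  lam is a fork here and lam is conditioned on, so the path is blocked at lam.
All paths are blocked; sigma ⊥ phi | {beta, lam, mu, tau} holds.

Yes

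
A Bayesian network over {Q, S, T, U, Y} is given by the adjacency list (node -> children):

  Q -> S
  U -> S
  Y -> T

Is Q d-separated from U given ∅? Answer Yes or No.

Yes

There is one path between Q and U:
Path 1: Q → S ← U
  S is a collider here and neither S nor any of its descendants is conditioned on, so the collider stays closed — the path is blocked at S.
Since every path is blocked, d-separation holds.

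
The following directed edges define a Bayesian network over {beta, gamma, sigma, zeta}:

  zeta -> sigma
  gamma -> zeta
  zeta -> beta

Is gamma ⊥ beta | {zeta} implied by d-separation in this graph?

There is one path between gamma and beta:
Path 1: gamma → zeta → beta
  zeta is a chain here and zeta is conditioned on, so the path is blocked at zeta.
Since every path is blocked, d-separation holds.

Yes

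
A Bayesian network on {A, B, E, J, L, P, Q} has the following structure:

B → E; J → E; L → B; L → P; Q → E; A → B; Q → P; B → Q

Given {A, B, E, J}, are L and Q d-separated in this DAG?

We examine all 3 paths between L and Q:
Path 1: L → P ← Q
  P is a collider here and neither P nor any of its descendants is conditioned on, so the collider stays closed — the path is blocked at P.
Path 2: L → B → Q
  B is a chain here and B is conditioned on, so the path is blocked at B.
Path 3: L → B → E ← Q
  B is a chain here and B is conditioned on, so the path is blocked at B.
Since every path is blocked, d-separation holds.

Yes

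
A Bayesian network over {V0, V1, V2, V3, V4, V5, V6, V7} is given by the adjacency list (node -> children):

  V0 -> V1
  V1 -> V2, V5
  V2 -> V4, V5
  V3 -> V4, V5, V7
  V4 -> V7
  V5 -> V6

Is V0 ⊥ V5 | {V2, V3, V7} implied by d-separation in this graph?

No

We examine all 4 paths between V0 and V5:
Path 1: V0 → V1 → V2 → V4 → V7 ← V3 → V5
  V2 is a chain here and V2 is conditioned on, so the path is blocked at V2.
Path 2: V0 → V1 → V2 → V4 ← V3 → V5
  V2 is a chain here and V2 is conditioned on, so the path is blocked at V2.
Path 3: V0 → V1 → V2 → V5
  V2 is a chain here and V2 is conditioned on, so the path is blocked at V2.
Path 4: V0 → V1 → V5
  V1 is a chain and V1 is not conditioned on — no node blocks this path, so it is active.
Since the path V0 → V1 → V5 is active, V0 and V5 are not d-separated given {V2, V3, V7}.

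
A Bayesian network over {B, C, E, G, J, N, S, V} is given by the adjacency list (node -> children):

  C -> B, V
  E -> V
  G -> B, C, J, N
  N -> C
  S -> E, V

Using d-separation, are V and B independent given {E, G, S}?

3 paths connect V and B; each must be blocked for d-separation to hold:
Path 1: V ← C ← N ← G → B
  G is a fork here and G is conditioned on, so the path is blocked at G.
Path 2: V ← C ← G → B
  G is a fork here and G is conditioned on, so the path is blocked at G.
Path 3: V ← C → B
  C is a fork and C is not conditioned on — no node blocks this path, so it is active.
At least one path is unblocked, so d-separation fails.

No — V and B are not d-separated given {E, G, S}.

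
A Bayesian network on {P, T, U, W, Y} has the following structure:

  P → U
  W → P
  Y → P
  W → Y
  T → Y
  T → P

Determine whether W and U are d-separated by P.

Yes — W and U are d-separated given {P}.

There are 3 undirected paths between W and U; checking each against the conditioning set {P}:
  1. W → P → U — P:chain[blocks] ⇒ blocked
  2. W → Y → P → U — Y:chain[open]; P:chain[blocks] ⇒ blocked
  3. W → Y ← T → P → U — Y:collider[open]; T:fork[open]; P:chain[blocks] ⇒ blocked
Since every path is blocked, d-separation holds.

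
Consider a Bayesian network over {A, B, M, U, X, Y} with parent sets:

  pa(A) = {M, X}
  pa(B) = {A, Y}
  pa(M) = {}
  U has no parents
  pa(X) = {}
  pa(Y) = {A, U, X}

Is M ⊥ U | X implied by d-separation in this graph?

Enumerating the 3 paths from M to U and testing each for blocking by {X}:
Path 1: M → A → Y ← U
  Y is a collider here and neither Y nor any of its descendants is conditioned on, so the collider stays closed — the path is blocked at Y.
Path 2: M → A ← X → Y ← U
  A is a collider here and neither A nor any of its descendants is conditioned on, so the collider stays closed — the path is blocked at A.
Path 3: M → A → B ← Y ← U
  B is a collider here and neither B nor any of its descendants is conditioned on, so the collider stays closed — the path is blocked at B.
Since every path is blocked, d-separation holds.

Yes — M and U are d-separated given {X}.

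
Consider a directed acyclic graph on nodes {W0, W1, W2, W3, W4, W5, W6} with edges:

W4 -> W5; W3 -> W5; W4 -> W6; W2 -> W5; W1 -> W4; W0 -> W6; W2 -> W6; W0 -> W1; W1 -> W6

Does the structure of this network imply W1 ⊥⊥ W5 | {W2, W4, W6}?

Enumerating the 6 paths from W1 to W5 and testing each for blocking by {W2, W4, W6}:
Path 1: W1 ← W0 → W6 ← W2 → W5
  W2 is a fork here and W2 is conditioned on, so the path is blocked at W2.
Path 2: W1 ← W0 → W6 ← W4 → W5
  W4 is a fork here and W4 is conditioned on, so the path is blocked at W4.
Path 3: W1 → W6 ← W2 → W5
  W2 is a fork here and W2 is conditioned on, so the path is blocked at W2.
Path 4: W1 → W6 ← W4 → W5
  W4 is a fork here and W4 is conditioned on, so the path is blocked at W4.
Path 5: W1 → W4 → W6 ← W2 → W5
  W4 is a chain here and W4 is conditioned on, so the path is blocked at W4.
Path 6: W1 → W4 → W5
  W4 is a chain here and W4 is conditioned on, so the path is blocked at W4.
Every path is blocked, so W1 and W5 are d-separated given {W2, W4, W6}.

Yes — W1 and W5 are d-separated given {W2, W4, W6}.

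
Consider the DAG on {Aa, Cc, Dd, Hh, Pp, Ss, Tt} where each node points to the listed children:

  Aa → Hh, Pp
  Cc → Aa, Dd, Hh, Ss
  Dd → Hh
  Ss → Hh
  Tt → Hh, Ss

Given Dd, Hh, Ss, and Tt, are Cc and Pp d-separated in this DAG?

No

5 paths connect Cc and Pp; each must be blocked for d-separation to hold:
Path 1: Cc → Hh ← Aa → Pp
  Hh is a collider and Hh is conditioned on, which opens it; Aa is a fork and Aa is not conditioned on — no node blocks this path, so it is active.
Path 2: Cc → Aa → Pp
  Aa is a chain and Aa is not conditioned on — no node blocks this path, so it is active.
Path 3: Cc → Ss → Hh ← Aa → Pp
  Ss is a chain here and Ss is conditioned on, so the path is blocked at Ss.
Path 4: Cc → Ss ← Tt → Hh ← Aa → Pp
  Tt is a fork here and Tt is conditioned on, so the path is blocked at Tt.
Path 5: Cc → Dd → Hh ← Aa → Pp
  Dd is a chain here and Dd is conditioned on, so the path is blocked at Dd.
Since the path Cc → Hh ← Aa → Pp is active, Cc and Pp are not d-separated given {Dd, Hh, Ss, Tt}.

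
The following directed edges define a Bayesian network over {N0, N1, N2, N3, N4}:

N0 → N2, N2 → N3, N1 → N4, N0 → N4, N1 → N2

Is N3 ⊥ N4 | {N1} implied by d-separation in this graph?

No — N3 and N4 are not d-separated given {N1}.

We examine all 2 paths between N3 and N4:
Path 1: N3 ← N2 ← N1 → N4
  N1 is a fork here and N1 is conditioned on, so the path is blocked at N1.
Path 2: N3 ← N2 ← N0 → N4
  N2 is a chain and N2 is not conditioned on; N0 is a fork and N0 is not conditioned on — no node blocks this path, so it is active.
Since the path N3 ← N2 ← N0 → N4 is active, N3 and N4 are not d-separated given {N1}.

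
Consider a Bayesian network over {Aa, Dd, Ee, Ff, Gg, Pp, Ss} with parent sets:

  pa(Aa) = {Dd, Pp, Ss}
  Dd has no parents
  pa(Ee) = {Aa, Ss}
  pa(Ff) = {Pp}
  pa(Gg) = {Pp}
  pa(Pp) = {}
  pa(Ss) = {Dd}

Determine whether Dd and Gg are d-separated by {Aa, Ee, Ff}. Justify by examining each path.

3 paths connect Dd and Gg; each must be blocked for d-separation to hold:
Path 1: Dd → Aa ← Pp → Gg
  Aa is a collider and Aa is conditioned on, which opens it; Pp is a fork and Pp is not conditioned on — no node blocks this path, so it is active.
Path 2: Dd → Ss → Aa ← Pp → Gg
  Ss is a chain and Ss is not conditioned on; Aa is a collider and Aa is conditioned on, which opens it; Pp is a fork and Pp is not conditioned on — no node blocks this path, so it is active.
Path 3: Dd → Ss → Ee ← Aa ← Pp → Gg
  Aa is a chain here and Aa is conditioned on, so the path is blocked at Aa.
Because an active path exists, Dd and Gg are not d-separated.

No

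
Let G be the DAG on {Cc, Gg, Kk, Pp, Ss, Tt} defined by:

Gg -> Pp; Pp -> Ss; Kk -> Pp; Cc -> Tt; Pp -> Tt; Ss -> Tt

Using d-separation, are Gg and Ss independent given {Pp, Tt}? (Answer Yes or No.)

We examine all 2 paths between Gg and Ss:
Path 1: Gg → Pp → Tt ← Ss
  Pp is a chain here and Pp is conditioned on, so the path is blocked at Pp.
Path 2: Gg → Pp → Ss
  Pp is a chain here and Pp is conditioned on, so the path is blocked at Pp.
Since every path is blocked, d-separation holds.

Yes — Gg and Ss are d-separated given {Pp, Tt}.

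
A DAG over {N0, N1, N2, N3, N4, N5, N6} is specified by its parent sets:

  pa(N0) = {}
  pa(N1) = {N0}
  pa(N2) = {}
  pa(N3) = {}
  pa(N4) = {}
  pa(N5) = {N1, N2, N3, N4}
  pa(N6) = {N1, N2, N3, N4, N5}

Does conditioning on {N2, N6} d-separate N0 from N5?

No

Enumerating the 5 paths from N0 to N5 and testing each for blocking by {N2, N6}:
Path 1: N0 → N1 → N6 ← N2 → N5
  N2 is a fork here and N2 is conditioned on, so the path is blocked at N2.
Path 2: N0 → N1 → N6 ← N4 → N5
  N1 is a chain and N1 is not conditioned on; N6 is a collider and N6 is conditioned on, which opens it; N4 is a fork and N4 is not conditioned on — no node blocks this path, so it is active.
Path 3: N0 → N1 → N6 ← N5
  N1 is a chain and N1 is not conditioned on; N6 is a collider and N6 is conditioned on, which opens it — no node blocks this path, so it is active.
Path 4: N0 → N1 → N6 ← N3 → N5
  N1 is a chain and N1 is not conditioned on; N6 is a collider and N6 is conditioned on, which opens it; N3 is a fork and N3 is not conditioned on — no node blocks this path, so it is active.
Path 5: N0 → N1 → N5
  N1 is a chain and N1 is not conditioned on — no node blocks this path, so it is active.
Because an active path exists, N0 and N5 are not d-separated.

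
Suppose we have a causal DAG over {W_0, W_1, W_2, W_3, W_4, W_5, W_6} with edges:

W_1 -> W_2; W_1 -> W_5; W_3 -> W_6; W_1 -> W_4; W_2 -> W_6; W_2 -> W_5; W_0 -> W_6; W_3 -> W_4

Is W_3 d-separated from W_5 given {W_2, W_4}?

No

4 paths connect W_3 and W_5; each must be blocked for d-separation to hold:
Path 1: W_3 → W_6 ← W_2 ← W_1 → W_5
  W_6 is a collider here and neither W_6 nor any of its descendants is conditioned on, so the collider stays closed — the path is blocked at W_6.
Path 2: W_3 → W_6 ← W_2 → W_5
  W_6 is a collider here and neither W_6 nor any of its descendants is conditioned on, so the collider stays closed — the path is blocked at W_6.
Path 3: W_3 → W_4 ← W_1 → W_2 → W_5
  W_2 is a chain here and W_2 is conditioned on, so the path is blocked at W_2.
Path 4: W_3 → W_4 ← W_1 → W_5
  W_4 is a collider and W_4 is conditioned on, which opens it; W_1 is a fork and W_1 is not conditioned on — no node blocks this path, so it is active.
At least one path is unblocked, so d-separation fails.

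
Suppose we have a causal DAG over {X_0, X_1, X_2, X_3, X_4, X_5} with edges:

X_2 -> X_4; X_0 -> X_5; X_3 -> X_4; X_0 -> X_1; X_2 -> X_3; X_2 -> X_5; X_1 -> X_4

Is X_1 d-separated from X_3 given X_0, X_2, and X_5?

Enumerating the 4 paths from X_1 to X_3 and testing each for blocking by {X_0, X_2, X_5}:
Path 1: X_1 ← X_0 → X_5 ← X_2 → X_3
  X_0 is a fork here and X_0 is conditioned on, so the path is blocked at X_0.
Path 2: X_1 ← X_0 → X_5 ← X_2 → X_4 ← X_3
  X_0 is a fork here and X_0 is conditioned on, so the path is blocked at X_0.
Path 3: X_1 → X_4 ← X_2 → X_3
  X_4 is a collider here and neither X_4 nor any of its descendants is conditioned on, so the collider stays closed — the path is blocked at X_4.
Path 4: X_1 → X_4 ← X_3
  X_4 is a collider here and neither X_4 nor any of its descendants is conditioned on, so the collider stays closed — the path is blocked at X_4.
Every path is blocked, so X_1 and X_3 are d-separated given {X_0, X_2, X_5}.

Yes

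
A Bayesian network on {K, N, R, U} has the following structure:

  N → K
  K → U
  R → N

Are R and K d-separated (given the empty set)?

The only undirected path from R to K is:
Path 1: R → N → K
  N is a chain and N is not conditioned on — no node blocks this path, so it is active.
Since the path R → N → K is active, R and K are not d-separated given ∅.

No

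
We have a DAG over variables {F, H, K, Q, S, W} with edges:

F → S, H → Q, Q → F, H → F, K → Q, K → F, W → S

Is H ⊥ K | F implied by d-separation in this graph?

No — H and K are not d-separated given {F}.

There are 4 undirected paths between H and K; checking each against the conditioning set {F}:
  1. H → F ← Q ← K — F:collider[open]; Q:chain[open] ⇒ active
  2. H → F ← K — F:collider[open] ⇒ active
  3. H → Q → F ← K — Q:chain[open]; F:collider[open] ⇒ active
  4. H → Q ← K — Q:collider[open] ⇒ active
Because an active path exists, H and K are not d-separated.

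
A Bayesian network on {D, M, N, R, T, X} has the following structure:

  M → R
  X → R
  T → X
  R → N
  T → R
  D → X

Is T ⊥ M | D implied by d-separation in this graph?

Enumerating the 2 paths from T to M and testing each for blocking by {D}:
Path 1: T → R ← M
  R is a collider here and neither R nor any of its descendants is conditioned on, so the collider stays closed — the path is blocked at R.
Path 2: T → X → R ← M
  R is a collider here and neither R nor any of its descendants is conditioned on, so the collider stays closed — the path is blocked at R.
Every path is blocked, so T and M are d-separated given {D}.

Yes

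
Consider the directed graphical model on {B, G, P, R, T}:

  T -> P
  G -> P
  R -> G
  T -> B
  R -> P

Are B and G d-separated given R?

2 paths connect B and G; each must be blocked for d-separation to hold:
  1. B ← T → P ← G — T:fork[open]; P:collider[blocks] ⇒ blocked
  2. B ← T → P ← R → G — T:fork[open]; P:collider[blocks]; R:fork[blocks] ⇒ blocked
All paths are blocked; B ⊥ G | {R} holds.

Yes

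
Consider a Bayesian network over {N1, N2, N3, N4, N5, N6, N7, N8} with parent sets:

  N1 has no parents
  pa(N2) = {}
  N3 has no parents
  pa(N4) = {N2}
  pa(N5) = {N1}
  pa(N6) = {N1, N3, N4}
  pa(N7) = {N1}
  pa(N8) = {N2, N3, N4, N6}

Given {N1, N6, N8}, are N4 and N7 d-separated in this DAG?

5 paths connect N4 and N7; each must be blocked for d-separation to hold:
Path 1: N4 → N6 ← N1 → N7
  N1 is a fork here and N1 is conditioned on, so the path is blocked at N1.
Path 2: N4 ← N2 → N8 ← N6 ← N1 → N7
  N6 is a chain here and N6 is conditioned on, so the path is blocked at N6.
Path 3: N4 ← N2 → N8 ← N3 → N6 ← N1 → N7
  N1 is a fork here and N1 is conditioned on, so the path is blocked at N1.
Path 4: N4 → N8 ← N6 ← N1 → N7
  N6 is a chain here and N6 is conditioned on, so the path is blocked at N6.
Path 5: N4 → N8 ← N3 → N6 ← N1 → N7
  N1 is a fork here and N1 is conditioned on, so the path is blocked at N1.
Since every path is blocked, d-separation holds.

Yes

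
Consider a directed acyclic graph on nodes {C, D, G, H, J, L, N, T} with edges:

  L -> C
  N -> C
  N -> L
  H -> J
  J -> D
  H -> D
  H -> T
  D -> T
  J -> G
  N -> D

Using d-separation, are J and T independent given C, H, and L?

There are 4 undirected paths between J and T; checking each against the conditioning set {C, H, L}:
Path 1: J ← H → T
  H is a fork here and H is conditioned on, so the path is blocked at H.
Path 2: J ← H → D → T
  H is a fork here and H is conditioned on, so the path is blocked at H.
Path 3: J → D ← H → T
  D is a collider here and neither D nor any of its descendants is conditioned on, so the collider stays closed — the path is blocked at D.
Path 4: J → D → T
  D is a chain and D is not conditioned on — no node blocks this path, so it is active.
At least one path is unblocked, so d-separation fails.

No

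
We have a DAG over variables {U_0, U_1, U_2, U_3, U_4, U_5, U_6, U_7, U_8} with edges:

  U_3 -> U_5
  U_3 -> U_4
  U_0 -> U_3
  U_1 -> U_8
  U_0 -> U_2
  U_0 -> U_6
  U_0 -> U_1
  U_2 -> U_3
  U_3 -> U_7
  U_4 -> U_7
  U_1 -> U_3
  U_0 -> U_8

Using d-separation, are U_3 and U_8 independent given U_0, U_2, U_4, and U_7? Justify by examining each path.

We examine all 6 paths between U_3 and U_8:
  1. U_3 ← U_2 ← U_0 → U_8 — U_2:chain[blocks]; U_0:fork[blocks] ⇒ blocked
  2. U_3 ← U_2 ← U_0 → U_1 → U_8 — U_2:chain[blocks]; U_0:fork[blocks]; U_1:chain[open] ⇒ blocked
  3. U_3 ← U_1 → U_8 — U_1:fork[open] ⇒ active
  4. U_3 ← U_1 ← U_0 → U_8 — U_1:chain[open]; U_0:fork[blocks] ⇒ blocked
  5. U_3 ← U_0 → U_8 — U_0:fork[blocks] ⇒ blocked
  6. U_3 ← U_0 → U_1 → U_8 — U_0:fork[blocks]; U_1:chain[open] ⇒ blocked
At least one path is unblocked, so d-separation fails.

No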